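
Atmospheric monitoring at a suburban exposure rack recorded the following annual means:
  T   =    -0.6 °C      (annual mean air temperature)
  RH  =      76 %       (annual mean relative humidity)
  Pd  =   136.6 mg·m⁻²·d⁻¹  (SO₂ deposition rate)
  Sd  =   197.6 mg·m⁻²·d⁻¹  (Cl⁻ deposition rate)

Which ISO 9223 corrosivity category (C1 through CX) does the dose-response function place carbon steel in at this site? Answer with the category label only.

C4

carbon steel: f(T) = +0.150·(T−10) [T≤10 °C] = -1.5900
  sulphur-dioxide contribution → 21.28 μm/a
  chloride contribution → 32.42 μm/a
  total first-year rate 53.7 μm/a
ISO 9223 Table 2 (carbon steel): 50 < 53.7 ≤ 80 μm/a ⇒ C4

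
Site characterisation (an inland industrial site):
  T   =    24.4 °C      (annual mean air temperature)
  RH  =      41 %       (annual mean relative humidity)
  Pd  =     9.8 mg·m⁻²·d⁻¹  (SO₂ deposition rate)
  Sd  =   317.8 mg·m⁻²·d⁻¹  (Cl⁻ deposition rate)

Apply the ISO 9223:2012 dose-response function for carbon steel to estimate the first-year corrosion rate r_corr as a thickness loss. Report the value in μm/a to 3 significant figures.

carbon steel: f(T) = -0.054·(T−10) [T>10 °C] = -0.7776
  Pd branch = 1.77·Pd^0.52·e^(0.02·RH+f) = 6.051 μm/a
  Sd branch = 0.102·Sd^0.62·e^(0.033·RH+0.04·T) = 37.27 μm/a
  r_corr = 6.051 + 37.27 = 43.33 μm/a

r_corr = 43.3 μm/a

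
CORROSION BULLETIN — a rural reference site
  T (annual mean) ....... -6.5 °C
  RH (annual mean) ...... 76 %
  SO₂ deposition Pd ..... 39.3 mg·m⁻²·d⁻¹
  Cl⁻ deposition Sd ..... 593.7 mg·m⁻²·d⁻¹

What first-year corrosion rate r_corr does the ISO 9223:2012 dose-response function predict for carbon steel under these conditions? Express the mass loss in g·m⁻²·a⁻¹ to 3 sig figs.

r_corr = 434 g·m⁻²·a⁻¹

carbon steel: T≤10 °C ⇒ hinge +0.150·(-6.5−10) = -2.4750
  SO₂ term: 1.77·39.3^0.52·exp(0.02·76-2.4750) = 4.595
  Cl⁻ term: 0.102·593.7^0.62·exp(0.033·76+0.04·-6.5) = 50.64
  r_corr = 4.595 + 50.64 = 55.24 μm/a
Convert to mass loss: 55.24 μm/a × 7.85 g/cm³ = 433.6 g·m⁻²·a⁻¹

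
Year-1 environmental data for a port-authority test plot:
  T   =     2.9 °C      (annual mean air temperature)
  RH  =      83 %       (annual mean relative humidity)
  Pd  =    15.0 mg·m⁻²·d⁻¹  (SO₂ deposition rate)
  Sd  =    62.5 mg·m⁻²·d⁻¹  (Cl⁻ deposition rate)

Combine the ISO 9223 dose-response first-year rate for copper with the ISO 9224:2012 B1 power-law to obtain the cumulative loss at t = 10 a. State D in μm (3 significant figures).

D(10) = 6.05 μm

copper: T≤10 °C ⇒ hinge +0.126·(2.9−10) = -0.8946
  SO₂ term: 0.0053·15.0^0.26·exp(0.059·83-0.8946) = 0.5865
  Sd branch = 0.01025·Sd^0.27·e^(0.036·RH+0.049·T) = 0.7161 μm/a
  sum: 0.5865 + 0.7161 → r_corr = 1.303 μm/a
Long-term exponent b (ISO 9224 Table 2, B1) = 0.667
  D(10) = 1.303 × 10^0.667 = 1.303 × 4.645 = 6.051 μm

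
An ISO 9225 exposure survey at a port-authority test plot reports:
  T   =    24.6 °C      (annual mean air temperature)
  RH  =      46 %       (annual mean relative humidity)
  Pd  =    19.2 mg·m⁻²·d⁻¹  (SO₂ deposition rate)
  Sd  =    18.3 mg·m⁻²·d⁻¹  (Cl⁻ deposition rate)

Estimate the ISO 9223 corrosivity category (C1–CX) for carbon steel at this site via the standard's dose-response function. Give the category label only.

C2

carbon steel: f(T) = -0.054·(T−10) [T>10 °C] = -0.7884
  Pd branch = 1.77·Pd^0.52·e^(0.02·RH+f) = 9.385 μm/a
  Sd branch = 0.102·Sd^0.62·e^(0.033·RH+0.04·T) = 7.55 μm/a
  sum: 9.385 + 7.55 → r_corr = 16.93 μm/a
ISO 9223 Table 2 (carbon steel): 1.3 < 16.9 ≤ 25 μm/a ⇒ C2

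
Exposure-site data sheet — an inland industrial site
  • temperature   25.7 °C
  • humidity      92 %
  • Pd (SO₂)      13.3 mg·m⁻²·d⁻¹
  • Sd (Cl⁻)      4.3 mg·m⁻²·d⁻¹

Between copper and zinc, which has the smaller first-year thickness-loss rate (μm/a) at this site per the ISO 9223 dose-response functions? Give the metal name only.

copper: T>10 °C ⇒ hinge -0.080·(25.7−10) = -1.2560
  Pd branch = 0.0053·Pd^0.26·e^(0.059·RH+f) = 0.6735 μm/a
  Sd branch = 0.01025·Sd^0.27·e^(0.036·RH+0.049·T) = 1.469 μm/a
  r_corr = 0.6735 + 1.469 = 2.143 μm/a
zinc: T>10 °C ⇒ hinge -0.071·(25.7−10) = -1.1147
  Pd branch = 0.0129·Pd^0.44·e^(0.046·RH+f) = 0.9097 μm/a
  Cl⁻ term: 0.0175·4.3^0.57·exp(0.008·92+0.085·25.7) = 0.7455
  sum: 0.9097 + 0.7455 → r_corr = 1.655 μm/a
Ordering by μm/a: copper (2.14) > zinc (1.66)

zinc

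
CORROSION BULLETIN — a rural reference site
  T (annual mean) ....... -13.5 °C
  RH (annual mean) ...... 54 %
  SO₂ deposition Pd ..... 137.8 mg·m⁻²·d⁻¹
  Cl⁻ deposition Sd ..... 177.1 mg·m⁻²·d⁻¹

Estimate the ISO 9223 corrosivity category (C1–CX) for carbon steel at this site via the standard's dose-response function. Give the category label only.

carbon steel: temperature factor f = +0.150·(-23.5) = -3.5250
  Pd branch = 1.77·Pd^0.52·e^(0.02·RH+f) = 1.989 μm/a
  Cl⁻ term: 0.102·177.1^0.62·exp(0.033·54+0.04·-13.5) = 8.748
  r_corr = 1.989 + 8.748 = 10.74 μm/a
10.7 μm/a falls in (1.3, 25] for carbon steel → category C2

C2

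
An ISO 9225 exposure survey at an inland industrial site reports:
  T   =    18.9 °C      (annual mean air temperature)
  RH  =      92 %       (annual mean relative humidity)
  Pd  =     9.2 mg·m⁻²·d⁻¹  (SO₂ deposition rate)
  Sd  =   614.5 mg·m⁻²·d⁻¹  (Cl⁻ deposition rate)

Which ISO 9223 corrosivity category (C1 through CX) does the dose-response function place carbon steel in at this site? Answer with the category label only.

carbon steel: temperature factor f = -0.054·(8.9) = -0.4806
  Pd branch = 1.77·Pd^0.52·e^(0.02·RH+f) = 21.85 μm/a
  Sd branch = 0.102·Sd^0.62·e^(0.033·RH+0.04·T) = 242.3 μm/a
  r_corr = 21.85 + 242.3 = 264.1 μm/a
Category bounds: 200…700 μm/a bracket r_corr ⇒ CX

CX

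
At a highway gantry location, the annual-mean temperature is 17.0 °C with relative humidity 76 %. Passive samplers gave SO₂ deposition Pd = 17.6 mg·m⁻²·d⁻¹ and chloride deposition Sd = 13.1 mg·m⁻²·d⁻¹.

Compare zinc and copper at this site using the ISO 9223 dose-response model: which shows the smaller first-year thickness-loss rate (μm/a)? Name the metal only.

copper

zinc: f(T) = -0.071·(T−10) [T>10 °C] = -0.4970
  Pd branch = 0.0129·Pd^0.44·e^(0.046·RH+f) = 0.9142 μm/a
  Cl⁻ term: 0.0175·13.1^0.57·exp(0.008·76+0.085·17.0) = 0.5909
  r_corr = 0.9142 + 0.5909 = 1.505 μm/a
copper: T>10 °C ⇒ hinge -0.080·(17.0−10) = -0.5600
  Pd branch = 0.0053·Pd^0.26·e^(0.059·RH+f) = 0.5653 μm/a
  Cl⁻ term: 0.01025·13.1^0.27·exp(0.036·76+0.049·17.0) = 0.7284
  r_corr = 0.5653 + 0.7284 = 1.294 μm/a
Ordering by μm/a: zinc (1.51) > copper (1.29)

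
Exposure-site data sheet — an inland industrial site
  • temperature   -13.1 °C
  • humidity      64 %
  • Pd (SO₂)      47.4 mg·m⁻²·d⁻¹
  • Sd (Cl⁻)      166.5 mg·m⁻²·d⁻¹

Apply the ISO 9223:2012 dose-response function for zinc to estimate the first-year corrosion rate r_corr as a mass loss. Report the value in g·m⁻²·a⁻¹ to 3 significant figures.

r_corr = 5.24 g·m⁻²·a⁻¹

zinc: f(T) = +0.038·(T−10) [T≤10 °C] = -0.8778
  SO₂ term: 0.0129·47.4^0.44·exp(0.046·64-0.8778) = 0.5563
  Sd branch = 0.0175·Sd^0.57·e^(0.008·RH+0.085·T) = 0.177 μm/a
  sum: 0.5563 + 0.177 → r_corr = 0.7333 μm/a
Convert to mass loss: 0.7333 μm/a × 7.14 g/cm³ = 5.236 g·m⁻²·a⁻¹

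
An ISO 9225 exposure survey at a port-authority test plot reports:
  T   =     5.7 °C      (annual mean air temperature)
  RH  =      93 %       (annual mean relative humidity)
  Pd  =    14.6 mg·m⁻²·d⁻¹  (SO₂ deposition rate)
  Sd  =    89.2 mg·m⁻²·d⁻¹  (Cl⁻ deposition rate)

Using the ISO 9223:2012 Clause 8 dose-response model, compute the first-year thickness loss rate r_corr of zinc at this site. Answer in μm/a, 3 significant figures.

zinc: f(T) = +0.038·(T−10) [T≤10 °C] = -0.1634
  SO₂ term: 0.0129·14.6^0.44·exp(0.046·93-0.1634) = 2.57
  Sd branch = 0.0175·Sd^0.57·e^(0.008·RH+0.085·T) = 0.7732 μm/a
  r_corr = 2.57 + 0.7732 = 3.343 μm/a

r_corr = 3.34 μm/a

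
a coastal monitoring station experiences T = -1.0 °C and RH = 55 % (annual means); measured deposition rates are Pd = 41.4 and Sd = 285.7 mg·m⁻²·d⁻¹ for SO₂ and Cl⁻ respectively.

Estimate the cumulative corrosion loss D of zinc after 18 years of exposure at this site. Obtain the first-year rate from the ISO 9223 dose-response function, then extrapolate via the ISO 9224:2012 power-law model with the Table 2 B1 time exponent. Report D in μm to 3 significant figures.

D(18) = 12.3 μm

zinc: T≤10 °C ⇒ hinge +0.038·(-1.0−10) = -0.4180
  sulphur-dioxide contribution → 0.5487 μm/a
  chloride contribution → 0.6267 μm/a
  total first-year rate 1.175 μm/a
ISO 9224: D(t) = r_corr · t^b with b = 0.813 (zinc, B1)
  D(18) = 1.175 × 18^0.813 = 1.175 × 10.48 = 12.32 μm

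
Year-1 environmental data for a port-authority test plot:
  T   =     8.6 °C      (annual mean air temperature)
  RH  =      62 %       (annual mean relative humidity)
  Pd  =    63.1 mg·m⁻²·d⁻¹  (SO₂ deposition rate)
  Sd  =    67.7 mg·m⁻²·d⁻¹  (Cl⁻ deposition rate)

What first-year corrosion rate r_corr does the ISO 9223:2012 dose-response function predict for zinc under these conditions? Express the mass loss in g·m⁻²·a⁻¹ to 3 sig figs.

zinc: T≤10 °C ⇒ hinge +0.038·(8.6−10) = -0.0532
  sulphur-dioxide contribution → 1.313 μm/a
  chloride contribution → 0.6597 μm/a
  ⇒ r_corr(zinc) = 1.972 μm/a
Convert to mass loss: 1.972 μm/a × 7.14 g/cm³ = 14.08 g·m⁻²·a⁻¹

r_corr = 14.1 g·m⁻²·a⁻¹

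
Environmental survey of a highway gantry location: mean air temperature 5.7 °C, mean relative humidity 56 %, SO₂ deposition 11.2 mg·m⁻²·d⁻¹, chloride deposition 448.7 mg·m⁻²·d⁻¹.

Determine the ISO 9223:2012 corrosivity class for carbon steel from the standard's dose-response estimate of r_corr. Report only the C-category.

carbon steel: f(T) = +0.150·(T−10) [T≤10 °C] = -0.6450
  Pd branch = 1.77·Pd^0.52·e^(0.02·RH+f) = 9.997 μm/a
  Cl⁻ term: 0.102·448.7^0.62·exp(0.033·56+0.04·5.7) = 35.84
  sum: 9.997 + 35.84 → r_corr = 45.84 μm/a
45.8 μm/a falls in (25, 50] for carbon steel → category C3

C3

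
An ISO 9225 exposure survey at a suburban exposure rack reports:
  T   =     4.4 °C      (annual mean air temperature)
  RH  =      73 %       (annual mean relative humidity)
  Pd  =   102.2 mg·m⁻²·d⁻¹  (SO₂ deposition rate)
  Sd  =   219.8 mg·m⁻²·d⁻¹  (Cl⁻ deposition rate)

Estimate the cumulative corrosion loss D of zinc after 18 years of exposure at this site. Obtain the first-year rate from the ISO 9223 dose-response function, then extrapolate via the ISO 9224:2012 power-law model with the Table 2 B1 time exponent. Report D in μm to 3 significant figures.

zinc: T≤10 °C ⇒ hinge +0.038·(4.4−10) = -0.2128
  SO₂ term: 0.0129·102.2^0.44·exp(0.046·73-0.2128) = 2.295
  Sd branch = 0.0175·Sd^0.57·e^(0.008·RH+0.085·T) = 0.9864 μm/a
  r_corr = 2.295 + 0.9864 = 3.281 μm/a
ISO 9224: D(t) = r_corr · t^b with b = 0.813 (zinc, B1)
  D(18) = 3.281 × 18^0.813 = 3.281 × 10.48 = 34.4 μm

D(18) = 34.4 μm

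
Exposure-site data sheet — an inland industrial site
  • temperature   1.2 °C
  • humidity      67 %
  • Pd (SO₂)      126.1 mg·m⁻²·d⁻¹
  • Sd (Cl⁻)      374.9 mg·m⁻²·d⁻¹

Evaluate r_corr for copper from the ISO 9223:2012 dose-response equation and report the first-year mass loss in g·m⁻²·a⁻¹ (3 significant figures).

r_corr = 8.25 g·m⁻²·a⁻¹

copper: T≤10 °C ⇒ hinge +0.126·(1.2−10) = -1.1088
  SO₂ term: 0.0053·126.1^0.26·exp(0.059·67-1.1088) = 0.3204
  Cl⁻ term: 0.01025·374.9^0.27·exp(0.036·67+0.049·1.2) = 0.6008
  sum: 0.3204 + 0.6008 → r_corr = 0.9212 μm/a
Convert to mass loss: 0.9212 μm/a × 8.96 g/cm³ = 8.254 g·m⁻²·a⁻¹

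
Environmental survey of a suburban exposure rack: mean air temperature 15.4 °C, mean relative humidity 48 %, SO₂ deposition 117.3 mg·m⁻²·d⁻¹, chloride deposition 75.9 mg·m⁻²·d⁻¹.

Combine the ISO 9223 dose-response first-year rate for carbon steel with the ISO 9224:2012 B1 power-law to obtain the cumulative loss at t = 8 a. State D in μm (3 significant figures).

carbon steel: f(T) = -0.054·(T−10) [T>10 °C] = -0.2916
  SO₂ term: 1.77·117.3^0.52·exp(0.02·48-0.2916) = 41.14
  Sd branch = 0.102·Sd^0.62·e^(0.033·RH+0.04·T) = 13.48 μm/a
  r_corr = 41.14 + 13.48 = 54.63 μm/a
Long-term exponent b (ISO 9224 Table 2, B1) = 0.523
  D(8) = 54.63 × 8^0.523 = 54.63 × 2.967 = 162.1 μm

D(8) = 162 μm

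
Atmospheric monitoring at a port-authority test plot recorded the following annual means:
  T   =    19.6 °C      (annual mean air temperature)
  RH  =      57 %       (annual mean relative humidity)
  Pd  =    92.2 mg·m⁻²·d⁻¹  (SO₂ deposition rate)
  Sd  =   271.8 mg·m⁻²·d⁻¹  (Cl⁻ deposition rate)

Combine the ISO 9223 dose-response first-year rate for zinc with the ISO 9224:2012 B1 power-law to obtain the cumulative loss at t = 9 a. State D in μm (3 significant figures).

D(9) = 25.2 μm

zinc: temperature factor f = -0.071·(9.6) = -0.6816
  Pd branch = 0.0129·Pd^0.44·e^(0.046·RH+f) = 0.6573 μm/a
  Cl⁻ term: 0.0175·271.8^0.57·exp(0.008·57+0.085·19.6) = 3.566
  r_corr = 0.6573 + 3.566 = 4.223 μm/a
Long-term exponent b (ISO 9224 Table 2, B1) = 0.813
  D(9) = 4.223 × 9^0.813 = 4.223 × 5.968 = 25.2 μm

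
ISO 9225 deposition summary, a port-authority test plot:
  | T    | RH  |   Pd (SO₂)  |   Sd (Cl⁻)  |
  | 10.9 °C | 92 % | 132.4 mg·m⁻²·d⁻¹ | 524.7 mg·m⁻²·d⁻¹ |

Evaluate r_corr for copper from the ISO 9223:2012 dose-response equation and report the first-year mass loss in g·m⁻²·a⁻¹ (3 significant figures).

copper: temperature factor f = -0.080·(0.9) = -0.0720
  SO₂ term: 0.0053·132.4^0.26·exp(0.059·92-0.0720) = 4
  Cl⁻ term: 0.01025·524.7^0.27·exp(0.036·92+0.049·10.9) = 2.603
  sum: 4 + 2.603 → r_corr = 6.603 μm/a
Convert to mass loss: 6.603 μm/a × 8.96 g/cm³ = 59.16 g·m⁻²·a⁻¹

r_corr = 59.2 g·m⁻²·a⁻¹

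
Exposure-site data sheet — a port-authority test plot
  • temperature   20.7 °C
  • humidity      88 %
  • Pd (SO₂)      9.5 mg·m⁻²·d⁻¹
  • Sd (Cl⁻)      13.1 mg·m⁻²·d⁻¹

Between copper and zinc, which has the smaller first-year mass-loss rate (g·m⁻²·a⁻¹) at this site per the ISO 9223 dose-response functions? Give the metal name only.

copper: T>10 °C ⇒ hinge -0.080·(20.7−10) = -0.8560
  Pd branch = 0.0053·Pd^0.26·e^(0.059·RH+f) = 0.7271 μm/a
  Cl⁻ term: 0.01025·13.1^0.27·exp(0.036·88+0.049·20.7) = 1.345
  r_corr = 0.7271 + 1.345 = 2.072 μm/a
  mass loss = 2.072 μm/a × 8.96 g/cm³ = 18.57 g·m⁻²·a⁻¹
zinc: f(T) = -0.071·(T−10) [T>10 °C] = -0.7597
  SO₂ term: 0.0129·9.5^0.44·exp(0.046·88-0.7597) = 0.9308
  Cl⁻ term: 0.0175·13.1^0.57·exp(0.008·88+0.085·20.7) = 0.8908
  sum: 0.9308 + 0.8908 → r_corr = 1.822 μm/a
  mass loss = 1.822 μm/a × 7.14 g/cm³ = 13.01 g·m⁻²·a⁻¹
Ordering by g·m⁻²·a⁻¹: copper (18.6) > zinc (13)

zinc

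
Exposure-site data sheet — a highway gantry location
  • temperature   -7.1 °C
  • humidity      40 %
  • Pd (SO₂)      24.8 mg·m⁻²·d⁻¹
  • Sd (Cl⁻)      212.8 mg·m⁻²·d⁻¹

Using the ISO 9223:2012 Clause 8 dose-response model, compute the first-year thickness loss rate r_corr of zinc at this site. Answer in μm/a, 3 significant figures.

r_corr = 0.454 μm/a

zinc: f(T) = +0.038·(T−10) [T≤10 °C] = -0.6498
  sulphur-dioxide contribution → 0.1742 μm/a
  chloride contribution → 0.2798 μm/a
  total first-year rate 0.454 μm/a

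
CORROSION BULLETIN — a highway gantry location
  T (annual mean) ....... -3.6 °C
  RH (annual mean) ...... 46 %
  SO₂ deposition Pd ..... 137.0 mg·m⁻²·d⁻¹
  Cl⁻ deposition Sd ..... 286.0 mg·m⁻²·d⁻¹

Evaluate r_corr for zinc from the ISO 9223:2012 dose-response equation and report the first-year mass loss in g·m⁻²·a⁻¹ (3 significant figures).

r_corr = 7.31 g·m⁻²·a⁻¹

zinc: T≤10 °C ⇒ hinge +0.038·(-3.6−10) = -0.5168
  sulphur-dioxide contribution → 0.5563 μm/a
  chloride contribution → 0.4678 μm/a
  total first-year rate 1.024 μm/a
Convert to mass loss: 1.024 μm/a × 7.14 g/cm³ = 7.312 g·m⁻²·a⁻¹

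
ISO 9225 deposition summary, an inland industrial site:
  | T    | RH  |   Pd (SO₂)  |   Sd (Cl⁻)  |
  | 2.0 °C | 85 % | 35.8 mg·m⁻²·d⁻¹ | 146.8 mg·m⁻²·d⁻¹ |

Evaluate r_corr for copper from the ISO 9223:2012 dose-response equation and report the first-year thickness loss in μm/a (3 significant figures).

copper: T≤10 °C ⇒ hinge +0.126·(2.0−10) = -1.0080
  SO₂ term: 0.0053·35.8^0.26·exp(0.059·85-1.0080) = 0.7388
  Cl⁻ term: 0.01025·146.8^0.27·exp(0.036·85+0.049·2.0) = 0.9273
  r_corr = 0.7388 + 0.9273 = 1.666 μm/a

r_corr = 1.67 μm/a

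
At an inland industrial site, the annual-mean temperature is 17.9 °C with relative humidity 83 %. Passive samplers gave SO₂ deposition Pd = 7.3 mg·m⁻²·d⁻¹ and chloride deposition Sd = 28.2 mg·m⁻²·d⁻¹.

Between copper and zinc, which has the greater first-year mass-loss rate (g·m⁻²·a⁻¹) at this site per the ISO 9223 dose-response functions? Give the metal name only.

copper

copper: T>10 °C ⇒ hinge -0.080·(17.9−10) = -0.6320
  SO₂ term: 0.0053·7.3^0.26·exp(0.059·83-0.6320) = 0.6324
  Cl⁻ term: 0.01025·28.2^0.27·exp(0.036·83+0.049·17.9) = 1.205
  sum: 0.6324 + 1.205 → r_corr = 1.837 μm/a
  mass loss = 1.837 μm/a × 8.96 g/cm³ = 16.46 g·m⁻²·a⁻¹
zinc: temperature factor f = -0.071·(7.9) = -0.5609
  SO₂ term: 0.0129·7.3^0.44·exp(0.046·83-0.5609) = 0.8035
  Sd branch = 0.0175·Sd^0.57·e^(0.008·RH+0.085·T) = 1.044 μm/a
  sum: 0.8035 + 1.044 → r_corr = 1.848 μm/a
  mass loss = 1.848 μm/a × 7.14 g/cm³ = 13.19 g·m⁻²·a⁻¹
Ordering by g·m⁻²·a⁻¹: copper (16.5) > zinc (13.2)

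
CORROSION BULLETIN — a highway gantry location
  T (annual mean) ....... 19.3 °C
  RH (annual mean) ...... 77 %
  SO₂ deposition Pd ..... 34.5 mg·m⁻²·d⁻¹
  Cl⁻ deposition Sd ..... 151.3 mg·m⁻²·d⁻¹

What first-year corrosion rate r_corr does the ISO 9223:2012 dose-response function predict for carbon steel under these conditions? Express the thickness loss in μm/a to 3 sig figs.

carbon steel: temperature factor f = -0.054·(9.3) = -0.5022
  Pd branch = 1.77·Pd^0.52·e^(0.02·RH+f) = 31.5 μm/a
  Sd branch = 0.102·Sd^0.62·e^(0.033·RH+0.04·T) = 62.94 μm/a
  sum: 31.5 + 62.94 → r_corr = 94.44 μm/a

r_corr = 94.4 μm/a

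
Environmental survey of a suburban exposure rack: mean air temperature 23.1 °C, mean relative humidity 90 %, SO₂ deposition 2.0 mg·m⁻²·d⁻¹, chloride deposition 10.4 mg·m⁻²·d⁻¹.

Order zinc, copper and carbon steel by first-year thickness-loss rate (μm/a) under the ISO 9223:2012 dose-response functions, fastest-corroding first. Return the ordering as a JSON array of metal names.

["carbon steel", "copper", "zinc"]

zinc: temperature factor f = -0.071·(13.1) = -0.9301
  SO₂ term: 0.0129·2.0^0.44·exp(0.046·90-0.9301) = 0.4336
  Cl⁻ term: 0.0175·10.4^0.57·exp(0.008·90+0.085·23.1) = 0.9731
  sum: 0.4336 + 0.9731 → r_corr = 1.407 μm/a
copper: temperature factor f = -0.080·(13.1) = -1.0480
  Pd branch = 0.0053·Pd^0.26·e^(0.059·RH+f) = 0.4503 μm/a
  Sd branch = 0.01025·Sd^0.27·e^(0.036·RH+0.049·T) = 1.528 μm/a
  r_corr = 0.4503 + 1.528 = 1.978 μm/a
carbon steel: temperature factor f = -0.054·(13.1) = -0.7074
  Pd branch = 1.77·Pd^0.52·e^(0.02·RH+f) = 7.569 μm/a
  Cl⁻ term: 0.102·10.4^0.62·exp(0.033·90+0.04·23.1) = 21.39
  r_corr = 7.569 + 21.39 = 28.96 μm/a
Ordering by μm/a: carbon steel (29) > copper (1.98) > zinc (1.41)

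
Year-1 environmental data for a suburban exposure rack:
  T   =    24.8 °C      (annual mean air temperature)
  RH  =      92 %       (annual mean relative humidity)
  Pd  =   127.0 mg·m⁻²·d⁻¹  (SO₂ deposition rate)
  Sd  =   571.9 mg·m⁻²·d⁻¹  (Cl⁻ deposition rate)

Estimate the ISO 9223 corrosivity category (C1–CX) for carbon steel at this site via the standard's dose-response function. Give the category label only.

CX

carbon steel: f(T) = -0.054·(T−10) [T>10 °C] = -0.7992
  SO₂ term: 1.77·127.0^0.52·exp(0.02·92-0.7992) = 62.22
  Sd branch = 0.102·Sd^0.62·e^(0.033·RH+0.04·T) = 293.4 μm/a
  sum: 62.22 + 293.4 → r_corr = 355.6 μm/a
Category bounds: 200…700 μm/a bracket r_corr ⇒ CX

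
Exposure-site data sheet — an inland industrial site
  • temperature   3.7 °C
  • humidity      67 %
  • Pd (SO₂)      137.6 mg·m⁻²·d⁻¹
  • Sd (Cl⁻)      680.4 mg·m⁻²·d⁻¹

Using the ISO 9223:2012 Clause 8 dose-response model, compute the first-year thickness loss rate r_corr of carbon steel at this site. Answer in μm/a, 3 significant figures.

carbon steel: T≤10 °C ⇒ hinge +0.150·(3.7−10) = -0.9450
  SO₂ term: 1.77·137.6^0.52·exp(0.02·67-0.9450) = 34.01
  Cl⁻ term: 0.102·680.4^0.62·exp(0.033·67+0.04·3.7) = 61.58
  r_corr = 34.01 + 61.58 = 95.59 μm/a

r_corr = 95.6 μm/a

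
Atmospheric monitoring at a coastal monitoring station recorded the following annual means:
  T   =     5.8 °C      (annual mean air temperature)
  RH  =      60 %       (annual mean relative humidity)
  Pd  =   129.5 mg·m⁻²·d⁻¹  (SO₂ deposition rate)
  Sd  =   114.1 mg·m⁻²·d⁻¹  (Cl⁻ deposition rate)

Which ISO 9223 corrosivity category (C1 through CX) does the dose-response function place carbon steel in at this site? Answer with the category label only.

carbon steel: T≤10 °C ⇒ hinge +0.150·(5.8−10) = -0.6300
  sulphur-dioxide contribution → 39.26 μm/a
  chloride contribution → 17.57 μm/a
  ⇒ r_corr(carbon steel) = 56.83 μm/a
Category bounds: 50…80 μm/a bracket r_corr ⇒ C4

C4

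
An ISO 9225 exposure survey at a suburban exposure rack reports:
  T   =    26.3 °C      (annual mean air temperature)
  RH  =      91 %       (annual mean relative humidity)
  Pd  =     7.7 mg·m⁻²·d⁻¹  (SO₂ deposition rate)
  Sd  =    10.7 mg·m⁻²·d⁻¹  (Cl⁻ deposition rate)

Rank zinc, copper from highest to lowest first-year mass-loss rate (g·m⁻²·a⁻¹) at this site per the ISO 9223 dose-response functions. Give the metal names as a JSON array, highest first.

zinc: f(T) = -0.071·(T−10) [T>10 °C] = -1.1573
  Pd branch = 0.0129·Pd^0.44·e^(0.046·RH+f) = 0.6546 μm/a
  Sd branch = 0.0175·Sd^0.57·e^(0.008·RH+0.085·T) = 1.309 μm/a
  sum: 0.6546 + 1.309 → r_corr = 1.963 μm/a
  mass loss = 1.963 μm/a × 7.14 g/cm³ = 14.02 g·m⁻²·a⁻¹
copper: T>10 °C ⇒ hinge -0.080·(26.3−10) = -1.3040
  SO₂ term: 0.0053·7.7^0.26·exp(0.059·91-1.3040) = 0.525
  Cl⁻ term: 0.01025·10.7^0.27·exp(0.036·91+0.049·26.3) = 1.867
  sum: 0.525 + 1.867 → r_corr = 2.392 μm/a
  mass loss = 2.392 μm/a × 8.96 g/cm³ = 21.43 g·m⁻²·a⁻¹
Ordering by g·m⁻²·a⁻¹: copper (21.4) > zinc (14)

["copper", "zinc"]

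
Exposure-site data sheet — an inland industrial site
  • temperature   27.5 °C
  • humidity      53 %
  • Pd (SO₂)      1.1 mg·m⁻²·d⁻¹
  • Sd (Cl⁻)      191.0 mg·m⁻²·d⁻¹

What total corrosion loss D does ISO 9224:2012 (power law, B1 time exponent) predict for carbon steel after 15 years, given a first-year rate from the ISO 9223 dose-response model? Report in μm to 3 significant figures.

carbon steel: temperature factor f = -0.054·(17.5) = -0.9450
  SO₂ term: 1.77·1.1^0.52·exp(0.02·53-0.9450) = 2.087
  Cl⁻ term: 0.102·191.0^0.62·exp(0.033·53+0.04·27.5) = 45.72
  r_corr = 2.087 + 45.72 = 47.81 μm/a
ISO 9224: D(t) = r_corr · t^b with b = 0.523 (carbon steel, B1)
  D(15) = 47.81 × 15^0.523 = 47.81 × 4.122 = 197.1 μm

D(15) = 197 μm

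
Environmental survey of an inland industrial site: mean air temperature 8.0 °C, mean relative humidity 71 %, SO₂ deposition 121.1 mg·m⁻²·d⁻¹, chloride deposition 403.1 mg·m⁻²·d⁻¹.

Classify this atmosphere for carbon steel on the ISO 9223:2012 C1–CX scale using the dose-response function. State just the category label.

C5

carbon steel: temperature factor f = +0.150·(-2.0) = -0.3000
  sulphur-dioxide contribution → 65.71 μm/a
  chloride contribution → 60.32 μm/a
  total first-year rate 126 μm/a
ISO 9223 Table 2 (carbon steel): 80 < 126 ≤ 200 μm/a ⇒ C5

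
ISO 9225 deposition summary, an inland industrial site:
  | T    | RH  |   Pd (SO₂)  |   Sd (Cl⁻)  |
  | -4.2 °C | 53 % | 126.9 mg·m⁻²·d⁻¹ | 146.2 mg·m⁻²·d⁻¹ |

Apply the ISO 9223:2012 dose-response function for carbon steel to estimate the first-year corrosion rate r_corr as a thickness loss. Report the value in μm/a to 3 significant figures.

carbon steel: f(T) = +0.150·(T−10) [T≤10 °C] = -2.1300
  sulphur-dioxide contribution → 7.535 μm/a
  chloride contribution → 10.9 μm/a
  ⇒ r_corr(carbon steel) = 18.44 μm/a

r_corr = 18.4 μm/a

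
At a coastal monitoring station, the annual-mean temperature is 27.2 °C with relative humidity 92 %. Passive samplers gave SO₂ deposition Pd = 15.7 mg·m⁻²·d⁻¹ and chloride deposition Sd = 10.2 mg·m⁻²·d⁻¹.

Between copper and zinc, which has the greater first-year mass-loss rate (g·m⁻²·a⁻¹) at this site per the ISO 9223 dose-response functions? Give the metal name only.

copper: temperature factor f = -0.080·(17.2) = -1.3760
  Pd branch = 0.0053·Pd^0.26·e^(0.059·RH+f) = 0.6237 μm/a
  Cl⁻ term: 0.01025·10.2^0.27·exp(0.036·92+0.049·27.2) = 1.996
  sum: 0.6237 + 1.996 → r_corr = 2.62 μm/a
  mass loss = 2.62 μm/a × 8.96 g/cm³ = 23.48 g·m⁻²·a⁻¹
zinc: f(T) = -0.071·(T−10) [T>10 °C] = -1.2212
  Pd branch = 0.0129·Pd^0.44·e^(0.046·RH+f) = 0.8798 μm/a
  Cl⁻ term: 0.0175·10.2^0.57·exp(0.008·92+0.085·27.2) = 1.386
  sum: 0.8798 + 1.386 → r_corr = 2.265 μm/a
  mass loss = 2.265 μm/a × 7.14 g/cm³ = 16.18 g·m⁻²·a⁻¹
Ordering by g·m⁻²·a⁻¹: copper (23.5) > zinc (16.2)

copper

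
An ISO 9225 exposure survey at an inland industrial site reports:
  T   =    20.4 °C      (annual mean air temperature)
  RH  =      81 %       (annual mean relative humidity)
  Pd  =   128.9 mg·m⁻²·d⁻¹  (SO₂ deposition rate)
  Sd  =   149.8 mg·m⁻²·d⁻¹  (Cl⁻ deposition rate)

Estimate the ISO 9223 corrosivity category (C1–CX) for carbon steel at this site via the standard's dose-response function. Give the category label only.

C5

carbon steel: temperature factor f = -0.054·(10.4) = -0.5616
  sulphur-dioxide contribution → 63.82 μm/a
  chloride contribution → 74.59 μm/a
  total first-year rate 138.4 μm/a
138 μm/a falls in (80, 200] for carbon steel → category C5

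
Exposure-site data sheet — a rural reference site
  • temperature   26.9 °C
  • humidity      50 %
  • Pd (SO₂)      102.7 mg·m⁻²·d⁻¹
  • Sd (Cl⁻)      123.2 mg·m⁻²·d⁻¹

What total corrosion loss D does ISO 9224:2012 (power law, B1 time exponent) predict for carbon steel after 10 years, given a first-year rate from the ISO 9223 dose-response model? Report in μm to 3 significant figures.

D(10) = 174 μm

carbon steel: T>10 °C ⇒ hinge -0.054·(26.9−10) = -0.9126
  SO₂ term: 1.77·102.7^0.52·exp(0.02·50-0.9126) = 21.48
  Sd branch = 0.102·Sd^0.62·e^(0.033·RH+0.04·T) = 30.81 μm/a
  sum: 21.48 + 30.81 → r_corr = 52.28 μm/a
Power-law: D(10) = r_corr · 10^0.523
  D(10) = 52.28 × 10^0.523 = 52.28 × 3.334 = 174.3 μm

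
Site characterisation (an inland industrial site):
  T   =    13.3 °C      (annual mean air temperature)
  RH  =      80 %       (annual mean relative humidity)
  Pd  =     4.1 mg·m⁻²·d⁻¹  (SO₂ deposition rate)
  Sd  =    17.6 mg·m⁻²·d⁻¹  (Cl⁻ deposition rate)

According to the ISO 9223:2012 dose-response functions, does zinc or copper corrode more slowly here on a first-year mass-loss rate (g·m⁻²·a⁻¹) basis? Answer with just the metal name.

zinc

zinc: temperature factor f = -0.071·(3.3) = -0.2343
  Pd branch = 0.0129·Pd^0.44·e^(0.046·RH+f) = 0.7528 μm/a
  Sd branch = 0.0175·Sd^0.57·e^(0.008·RH+0.085·T) = 0.5271 μm/a
  sum: 0.7528 + 0.5271 → r_corr = 1.28 μm/a
  mass loss = 1.28 μm/a × 7.14 g/cm³ = 9.138 g·m⁻²·a⁻¹
copper: temperature factor f = -0.080·(3.3) = -0.2640
  Pd branch = 0.0053·Pd^0.26·e^(0.059·RH+f) = 0.6589 μm/a
  Cl⁻ term: 0.01025·17.6^0.27·exp(0.036·80+0.049·13.3) = 0.76
  r_corr = 0.6589 + 0.76 = 1.419 μm/a
  mass loss = 1.419 μm/a × 8.96 g/cm³ = 12.71 g·m⁻²·a⁻¹
Ordering by g·m⁻²·a⁻¹: copper (12.7) > zinc (9.14)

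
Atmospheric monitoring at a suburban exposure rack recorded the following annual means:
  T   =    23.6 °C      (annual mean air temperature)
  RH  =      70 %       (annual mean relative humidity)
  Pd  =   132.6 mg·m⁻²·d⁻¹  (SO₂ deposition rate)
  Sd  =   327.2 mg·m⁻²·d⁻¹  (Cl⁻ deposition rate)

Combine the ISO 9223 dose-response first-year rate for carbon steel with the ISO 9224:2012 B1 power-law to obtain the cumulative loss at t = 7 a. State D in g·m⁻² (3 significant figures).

D(7) = 3.03e+03 g·m⁻²

carbon steel: T>10 °C ⇒ hinge -0.054·(23.6−10) = -0.7344
  SO₂ term: 1.77·132.6^0.52·exp(0.02·70-0.7344) = 43.73
  Sd branch = 0.102·Sd^0.62·e^(0.033·RH+0.04·T) = 95.71 μm/a
  r_corr = 43.73 + 95.71 = 139.4 μm/a
Power-law: D(7) = r_corr · 7^0.523
  D(7) = 139.4 × 7^0.523 = 139.4 × 2.767 = 385.8 μm
  Mass loss = 385.8 μm × 7.85 g/cm³ = 3029 g·m⁻²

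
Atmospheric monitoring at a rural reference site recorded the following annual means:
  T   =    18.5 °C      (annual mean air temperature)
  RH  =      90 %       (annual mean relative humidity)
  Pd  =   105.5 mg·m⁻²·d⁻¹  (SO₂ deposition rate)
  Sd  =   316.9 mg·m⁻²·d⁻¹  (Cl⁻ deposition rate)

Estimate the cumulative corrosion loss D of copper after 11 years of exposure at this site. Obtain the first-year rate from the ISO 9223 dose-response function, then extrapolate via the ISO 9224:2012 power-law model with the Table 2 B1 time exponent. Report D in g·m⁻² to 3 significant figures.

D(11) = 217 g·m⁻²

copper: temperature factor f = -0.080·(8.5) = -0.6800
  SO₂ term: 0.0053·105.5^0.26·exp(0.059·90-0.6800) = 1.824
  Sd branch = 0.01025·Sd^0.27·e^(0.036·RH+0.049·T) = 3.067 μm/a
  sum: 1.824 + 3.067 → r_corr = 4.892 μm/a
Long-term exponent b (ISO 9224 Table 2, B1) = 0.667
  D(11) = 4.892 × 11^0.667 = 4.892 × 4.95 = 24.21 μm
  Mass loss = 24.21 μm × 8.96 g/cm³ = 217 g·m⁻²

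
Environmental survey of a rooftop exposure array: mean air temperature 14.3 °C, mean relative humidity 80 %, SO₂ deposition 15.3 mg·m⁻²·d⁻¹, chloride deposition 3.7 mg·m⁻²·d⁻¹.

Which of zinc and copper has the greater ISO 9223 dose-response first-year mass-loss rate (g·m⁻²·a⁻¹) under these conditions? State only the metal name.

zinc: T>10 °C ⇒ hinge -0.071·(14.3−10) = -0.3053
  Pd branch = 0.0129·Pd^0.44·e^(0.046·RH+f) = 1.252 μm/a
  Sd branch = 0.0175·Sd^0.57·e^(0.008·RH+0.085·T) = 0.2359 μm/a
  r_corr = 1.252 + 0.2359 = 1.488 μm/a
  mass loss = 1.488 μm/a × 7.14 g/cm³ = 10.62 g·m⁻²·a⁻¹
copper: temperature factor f = -0.080·(4.3) = -0.3440
  Pd branch = 0.0053·Pd^0.26·e^(0.059·RH+f) = 0.8566 μm/a
  Sd branch = 0.01025·Sd^0.27·e^(0.036·RH+0.049·T) = 0.5239 μm/a
  sum: 0.8566 + 0.5239 → r_corr = 1.38 μm/a
  mass loss = 1.38 μm/a × 8.96 g/cm³ = 12.37 g·m⁻²·a⁻¹
Ordering by g·m⁻²·a⁻¹: copper (12.4) > zinc (10.6)

copper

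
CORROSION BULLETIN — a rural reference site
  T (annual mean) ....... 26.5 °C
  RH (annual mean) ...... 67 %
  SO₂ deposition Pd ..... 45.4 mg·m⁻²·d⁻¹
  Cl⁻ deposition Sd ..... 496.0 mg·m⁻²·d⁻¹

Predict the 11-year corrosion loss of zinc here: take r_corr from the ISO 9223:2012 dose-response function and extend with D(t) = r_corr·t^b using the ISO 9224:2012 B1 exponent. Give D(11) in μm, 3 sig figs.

zinc: temperature factor f = -0.071·(16.5) = -1.1715
  sulphur-dioxide contribution → 0.4671 μm/a
  chloride contribution → 9.783 μm/a
  total first-year rate 10.25 μm/a
Power-law: D(11) = r_corr · 11^0.813
  D(11) = 10.25 × 11^0.813 = 10.25 × 7.025 = 72.01 μm

D(11) = 72.0 μm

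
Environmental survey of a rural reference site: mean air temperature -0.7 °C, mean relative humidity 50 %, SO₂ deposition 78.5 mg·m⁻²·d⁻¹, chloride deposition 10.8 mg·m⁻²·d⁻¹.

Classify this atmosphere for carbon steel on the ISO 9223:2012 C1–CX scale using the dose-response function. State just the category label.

carbon steel: T≤10 °C ⇒ hinge +0.150·(-0.7−10) = -1.6050
  sulphur-dioxide contribution → 9.345 μm/a
  chloride contribution → 2.258 μm/a
  ⇒ r_corr(carbon steel) = 11.6 μm/a
Category bounds: 1.3…25 μm/a bracket r_corr ⇒ C2

C2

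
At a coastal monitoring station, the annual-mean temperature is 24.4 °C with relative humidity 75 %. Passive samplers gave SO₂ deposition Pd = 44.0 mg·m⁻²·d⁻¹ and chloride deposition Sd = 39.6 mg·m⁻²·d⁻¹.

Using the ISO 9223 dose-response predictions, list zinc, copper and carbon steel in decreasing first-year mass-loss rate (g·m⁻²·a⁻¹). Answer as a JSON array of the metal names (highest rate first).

zinc: f(T) = -0.071·(T−10) [T>10 °C] = -1.0224
  sulphur-dioxide contribution → 0.7727 μm/a
  chloride contribution → 2.066 μm/a
  total first-year rate 2.838 μm/a
  mass loss = 2.838 μm/a × 7.14 g/cm³ = 20.26 g·m⁻²·a⁻¹
copper: temperature factor f = -0.080·(14.4) = -1.1520
  sulphur-dioxide contribution → 0.3741 μm/a
  chloride contribution → 1.361 μm/a
  ⇒ r_corr(copper) = 1.735 μm/a
  mass loss = 1.735 μm/a × 8.96 g/cm³ = 15.55 g·m⁻²·a⁻¹
carbon steel: T>10 °C ⇒ hinge -0.054·(24.4−10) = -0.7776
  sulphur-dioxide contribution → 26.08 μm/a
  chloride contribution → 31.47 μm/a
  total first-year rate 57.55 μm/a
  mass loss = 57.55 μm/a × 7.85 g/cm³ = 451.8 g·m⁻²·a⁻¹
Ordering by g·m⁻²·a⁻¹: carbon steel (452) > zinc (20.3) > copper (15.5)

["carbon steel", "zinc", "copper"]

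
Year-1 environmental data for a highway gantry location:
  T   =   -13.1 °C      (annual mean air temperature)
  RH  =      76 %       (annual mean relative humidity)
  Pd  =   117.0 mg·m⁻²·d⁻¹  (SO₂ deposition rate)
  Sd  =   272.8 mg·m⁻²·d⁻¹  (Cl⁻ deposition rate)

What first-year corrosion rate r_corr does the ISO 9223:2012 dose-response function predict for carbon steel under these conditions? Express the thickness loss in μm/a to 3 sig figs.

r_corr = 27.0 μm/a

carbon steel: temperature factor f = +0.150·(-23.1) = -3.4650
  Pd branch = 1.77·Pd^0.52·e^(0.02·RH+f) = 3.011 μm/a
  Cl⁻ term: 0.102·272.8^0.62·exp(0.033·76+0.04·-13.1) = 24.01
  r_corr = 3.011 + 24.01 = 27.03 μm/a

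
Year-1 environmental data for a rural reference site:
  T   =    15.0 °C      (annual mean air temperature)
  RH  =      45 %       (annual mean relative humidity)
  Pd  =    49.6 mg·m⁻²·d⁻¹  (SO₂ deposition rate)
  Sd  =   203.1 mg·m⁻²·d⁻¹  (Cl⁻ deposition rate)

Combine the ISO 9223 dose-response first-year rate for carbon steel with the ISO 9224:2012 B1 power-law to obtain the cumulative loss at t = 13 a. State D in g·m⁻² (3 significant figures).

D(13) = 1.42e+03 g·m⁻²

carbon steel: f(T) = -0.054·(T−10) [T>10 °C] = -0.2700
  Pd branch = 1.77·Pd^0.52·e^(0.02·RH+f) = 25.31 μm/a
  Cl⁻ term: 0.102·203.1^0.62·exp(0.033·45+0.04·15.0) = 22.13
  r_corr = 25.31 + 22.13 = 47.43 μm/a
Power-law: D(13) = r_corr · 13^0.523
  D(13) = 47.43 × 13^0.523 = 47.43 × 3.825 = 181.4 μm
  Mass loss = 181.4 μm × 7.85 g/cm³ = 1424 g·m⁻²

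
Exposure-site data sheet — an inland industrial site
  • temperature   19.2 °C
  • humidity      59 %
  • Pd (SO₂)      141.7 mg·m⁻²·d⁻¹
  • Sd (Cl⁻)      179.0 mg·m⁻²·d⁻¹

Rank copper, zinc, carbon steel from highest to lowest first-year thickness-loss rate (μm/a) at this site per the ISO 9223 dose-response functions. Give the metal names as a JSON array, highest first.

["carbon steel", "zinc", "copper"]

copper: T>10 °C ⇒ hinge -0.080·(19.2−10) = -0.7360
  sulphur-dioxide contribution → 0.2991 μm/a
  chloride contribution → 0.8913 μm/a
  ⇒ r_corr(copper) = 1.19 μm/a
zinc: f(T) = -0.071·(T−10) [T>10 °C] = -0.6532
  sulphur-dioxide contribution → 0.8957 μm/a
  chloride contribution → 2.76 μm/a
  total first-year rate 3.656 μm/a
carbon steel: temperature factor f = -0.054·(9.2) = -0.4968
  sulphur-dioxide contribution → 46.07 μm/a
  chloride contribution → 38.41 μm/a
  total first-year rate 84.48 μm/a
Ordering by μm/a: carbon steel (84.5) > zinc (3.66) > copper (1.19)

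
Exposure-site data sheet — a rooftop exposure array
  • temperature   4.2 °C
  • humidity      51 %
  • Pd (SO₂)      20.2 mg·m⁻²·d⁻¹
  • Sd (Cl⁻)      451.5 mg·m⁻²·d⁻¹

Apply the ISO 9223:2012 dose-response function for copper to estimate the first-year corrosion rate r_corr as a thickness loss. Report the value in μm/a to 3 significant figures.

r_corr = 0.524 μm/a

copper: f(T) = +0.126·(T−10) [T≤10 °C] = -0.7308
  sulphur-dioxide contribution → 0.113 μm/a
  chloride contribution → 0.4114 μm/a
  ⇒ r_corr(copper) = 0.5244 μm/a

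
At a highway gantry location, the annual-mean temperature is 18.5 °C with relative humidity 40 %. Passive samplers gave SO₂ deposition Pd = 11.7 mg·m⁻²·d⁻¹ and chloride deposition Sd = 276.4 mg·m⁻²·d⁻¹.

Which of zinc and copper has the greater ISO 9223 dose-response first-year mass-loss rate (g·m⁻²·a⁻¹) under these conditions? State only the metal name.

zinc: T>10 °C ⇒ hinge -0.071·(18.5−10) = -0.6035
  SO₂ term: 0.0129·11.7^0.44·exp(0.046·40-0.6035) = 0.1311
  Sd branch = 0.0175·Sd^0.57·e^(0.008·RH+0.085·T) = 2.862 μm/a
  sum: 0.1311 + 2.862 → r_corr = 2.993 μm/a
  mass loss = 2.993 μm/a × 7.14 g/cm³ = 21.37 g·m⁻²·a⁻¹
copper: temperature factor f = -0.080·(8.5) = -0.6800
  SO₂ term: 0.0053·11.7^0.26·exp(0.059·40-0.6800) = 0.0539
  Sd branch = 0.01025·Sd^0.27·e^(0.036·RH+0.049·T) = 0.4887 μm/a
  sum: 0.0539 + 0.4887 → r_corr = 0.5426 μm/a
  mass loss = 0.5426 μm/a × 8.96 g/cm³ = 4.861 g·m⁻²·a⁻¹
Ordering by g·m⁻²·a⁻¹: zinc (21.4) > copper (4.86)

zinc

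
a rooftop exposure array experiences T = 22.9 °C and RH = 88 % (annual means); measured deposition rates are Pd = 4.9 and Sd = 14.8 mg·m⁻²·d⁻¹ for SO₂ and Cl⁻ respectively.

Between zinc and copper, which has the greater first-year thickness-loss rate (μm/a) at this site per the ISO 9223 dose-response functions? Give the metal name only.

zinc: f(T) = -0.071·(T−10) [T>10 °C] = -0.9159
  sulphur-dioxide contribution → 0.595 μm/a
  chloride contribution → 1.151 μm/a
  total first-year rate 1.746 μm/a
copper: T>10 °C ⇒ hinge -0.080·(22.9−10) = -1.0320
  sulphur-dioxide contribution → 0.5133 μm/a
  chloride contribution → 1.548 μm/a
  total first-year rate 2.062 μm/a
Ordering by μm/a: copper (2.06) > zinc (1.75)

copper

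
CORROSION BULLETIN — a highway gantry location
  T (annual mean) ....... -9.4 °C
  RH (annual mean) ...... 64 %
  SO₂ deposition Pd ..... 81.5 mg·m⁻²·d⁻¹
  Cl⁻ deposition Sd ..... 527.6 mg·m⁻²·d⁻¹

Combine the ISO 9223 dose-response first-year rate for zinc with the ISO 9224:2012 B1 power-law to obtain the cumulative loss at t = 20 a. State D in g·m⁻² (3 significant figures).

D(20) = 104 g·m⁻²

zinc: T≤10 °C ⇒ hinge +0.038·(-9.4−10) = -0.7372
  Pd branch = 0.0129·Pd^0.44·e^(0.046·RH+f) = 0.8126 μm/a
  Sd branch = 0.0175·Sd^0.57·e^(0.008·RH+0.085·T) = 0.4679 μm/a
  r_corr = 0.8126 + 0.4679 = 1.28 μm/a
Power-law: D(20) = r_corr · 20^0.813
  D(20) = 1.28 × 20^0.813 = 1.28 × 11.42 = 14.63 μm
  Mass loss = 14.63 μm × 7.14 g/cm³ = 104.4 g·m⁻²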